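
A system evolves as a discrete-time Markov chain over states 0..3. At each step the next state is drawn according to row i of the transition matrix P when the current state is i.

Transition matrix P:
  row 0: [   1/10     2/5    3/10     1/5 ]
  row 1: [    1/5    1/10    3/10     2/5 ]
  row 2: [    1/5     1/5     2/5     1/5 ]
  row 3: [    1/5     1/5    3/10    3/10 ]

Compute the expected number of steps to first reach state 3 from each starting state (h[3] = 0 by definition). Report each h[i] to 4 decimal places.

h = [3.9796, 3.3673, 4.1156, 0.0000]

First-step conditioning: h[3] = 0; for i ≠ 3, h[i] = 1 + Σ_k P[i][k]·h[k].
  h[0] = 1 + 1/10·h[0] + 2/5·h[1] + 3/10·h[2]
  h[1] = 1 + 1/5·h[0] + 1/10·h[1] + 3/10·h[2]
  h[2] = 1 + 1/5·h[0] + 1/5·h[1] + 2/5·h[2]
Solving the 3×3 linear system over states ≠ 3 gives exactly h = [195/49, 165/49, 605/147, 0] (h[3] = 0 is the target).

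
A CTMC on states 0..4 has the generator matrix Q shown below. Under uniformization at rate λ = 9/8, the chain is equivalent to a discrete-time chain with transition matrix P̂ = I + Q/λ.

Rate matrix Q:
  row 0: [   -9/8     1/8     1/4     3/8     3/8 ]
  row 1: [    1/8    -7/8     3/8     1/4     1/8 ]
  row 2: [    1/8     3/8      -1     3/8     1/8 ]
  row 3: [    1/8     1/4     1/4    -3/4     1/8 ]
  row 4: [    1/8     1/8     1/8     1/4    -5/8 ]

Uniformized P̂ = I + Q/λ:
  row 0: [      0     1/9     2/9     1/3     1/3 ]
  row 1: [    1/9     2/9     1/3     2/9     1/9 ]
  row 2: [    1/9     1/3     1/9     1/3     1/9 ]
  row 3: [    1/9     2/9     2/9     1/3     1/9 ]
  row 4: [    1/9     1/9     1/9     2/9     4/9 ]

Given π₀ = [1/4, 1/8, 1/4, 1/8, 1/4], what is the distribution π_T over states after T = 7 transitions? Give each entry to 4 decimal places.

t=0: π = [0.2500, 0.1250, 0.2500, 0.1250, 0.2500]
t=1: π = [0.0833, 0.1944, 0.1806, 0.2917, 0.2500]
t=2: π = [0.1019, 0.2052, 0.1960, 0.2840, 0.2130]
t=3: π = [0.0998, 0.2090, 0.1996, 0.2869, 0.2047]
t=4: π = [0.1000, 0.2106, 0.2005, 0.2874, 0.2015]
t=5: π = [0.1000, 0.2110, 0.2009, 0.2875, 0.2005]
t=6: π = [0.1000, 0.2112, 0.2011, 0.2876, 0.2002]
t=7: π = [0.1000, 0.2112, 0.2011, 0.2876, 0.2001]

π = [0.1000, 0.2112, 0.2011, 0.2876, 0.2001]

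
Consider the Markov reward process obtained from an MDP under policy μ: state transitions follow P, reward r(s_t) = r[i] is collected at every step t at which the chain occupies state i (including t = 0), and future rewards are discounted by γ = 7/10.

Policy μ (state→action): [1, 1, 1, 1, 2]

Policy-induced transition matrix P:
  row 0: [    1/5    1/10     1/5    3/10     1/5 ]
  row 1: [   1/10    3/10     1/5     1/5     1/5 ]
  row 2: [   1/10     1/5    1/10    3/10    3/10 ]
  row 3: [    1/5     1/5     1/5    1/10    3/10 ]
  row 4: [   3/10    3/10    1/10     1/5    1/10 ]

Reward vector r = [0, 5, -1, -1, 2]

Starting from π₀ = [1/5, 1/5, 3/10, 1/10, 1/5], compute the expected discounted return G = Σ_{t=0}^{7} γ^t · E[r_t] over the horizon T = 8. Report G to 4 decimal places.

t=0: π = [0.2000, 0.2000, 0.3000, 0.1000, 0.2000], E[r] = 1.0000, γ^t·E[r] = 1.000000, running G = 1.000000
t=1: π = [0.1700, 0.2200, 0.1500, 0.2400, 0.2200], E[r] = 1.1500, γ^t·E[r] = 0.805000, running G = 1.805000
t=2: π = [0.1850, 0.2270, 0.1630, 0.2080, 0.2170], E[r] = 1.1980, γ^t·E[r] = 0.587020, running G = 2.392020
t=3: π = [0.1827, 0.2259, 0.1620, 0.2140, 0.2154], E[r] = 1.1843, γ^t·E[r] = 0.406215, running G = 2.798235
t=4: π = [0.1828, 0.2259, 0.1623, 0.2131, 0.2161], E[r] = 1.1861, γ^t·E[r] = 0.284780, running G = 3.083015
t=5: π = [0.1828, 0.2259, 0.1622, 0.2132, 0.2159], E[r] = 1.1861, γ^t·E[r] = 0.199344, running G = 3.282359
t=6: π = [0.1828, 0.2259, 0.1622, 0.2132, 0.2159], E[r] = 1.1860, γ^t·E[r] = 0.139537, running G = 3.421896
t=7: π = [0.1828, 0.2259, 0.1622, 0.2132, 0.2159], E[r] = 1.1861, γ^t·E[r] = 0.097676, running G = 3.519572

G = 3.5196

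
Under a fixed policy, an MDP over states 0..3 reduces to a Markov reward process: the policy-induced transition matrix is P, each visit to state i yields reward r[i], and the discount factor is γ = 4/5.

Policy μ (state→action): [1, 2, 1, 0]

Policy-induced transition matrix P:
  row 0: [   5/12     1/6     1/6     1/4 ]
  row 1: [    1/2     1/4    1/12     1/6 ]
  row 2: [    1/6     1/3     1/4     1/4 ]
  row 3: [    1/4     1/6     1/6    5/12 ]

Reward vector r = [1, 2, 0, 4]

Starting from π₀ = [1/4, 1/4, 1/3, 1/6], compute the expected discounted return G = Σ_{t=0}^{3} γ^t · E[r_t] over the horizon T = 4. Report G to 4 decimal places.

t=0: π = [0.2500, 0.2500, 0.3333, 0.1667], E[r] = 1.4167, γ^t·E[r] = 1.416667, running G = 1.416667
t=1: π = [0.3264, 0.2431, 0.1736, 0.2569], E[r] = 1.8403, γ^t·E[r] = 1.472222, running G = 2.888889
t=2: π = [0.3507, 0.2159, 0.1609, 0.2726], E[r] = 1.8727, γ^t·E[r] = 1.198519, running G = 4.087407
t=3: π = [0.3490, 0.2115, 0.1621, 0.2774], E[r] = 1.8817, γ^t·E[r] = 0.963432, running G = 5.050840

G = 5.0508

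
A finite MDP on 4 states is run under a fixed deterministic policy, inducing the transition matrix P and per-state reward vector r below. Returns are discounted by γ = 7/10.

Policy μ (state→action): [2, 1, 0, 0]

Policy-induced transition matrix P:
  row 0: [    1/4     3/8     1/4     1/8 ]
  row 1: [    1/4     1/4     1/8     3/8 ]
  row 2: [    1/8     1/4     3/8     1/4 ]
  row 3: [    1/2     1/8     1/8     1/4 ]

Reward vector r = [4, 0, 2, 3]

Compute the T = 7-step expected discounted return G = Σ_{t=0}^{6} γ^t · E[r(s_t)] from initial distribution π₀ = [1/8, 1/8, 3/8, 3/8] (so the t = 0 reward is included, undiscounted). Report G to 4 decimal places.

t=0: π = [0.1250, 0.1250, 0.3750, 0.3750], E[r] = 2.3750, γ^t·E[r] = 2.375000, running G = 2.375000
t=1: π = [0.2969, 0.2188, 0.2344, 0.2500], E[r] = 2.4063, γ^t·E[r] = 1.684375, running G = 4.059375
t=2: π = [0.2832, 0.2559, 0.2207, 0.2402], E[r] = 2.2949, γ^t·E[r] = 1.124512, running G = 5.183887
t=3: π = [0.2825, 0.2554, 0.2156, 0.2466], E[r] = 2.3008, γ^t·E[r] = 0.789168, running G = 5.973055
t=4: π = [0.2847, 0.2545, 0.2142, 0.2466], E[r] = 2.3070, γ^t·E[r] = 0.553920, running G = 6.526974
t=5: π = [0.2849, 0.2548, 0.2141, 0.2462], E[r] = 2.3065, γ^t·E[r] = 0.387646, running G = 6.914621
t=6: π = [0.2848, 0.2548, 0.2141, 0.2462], E[r] = 2.3061, γ^t·E[r] = 0.271316, running G = 7.185937

G = 7.1859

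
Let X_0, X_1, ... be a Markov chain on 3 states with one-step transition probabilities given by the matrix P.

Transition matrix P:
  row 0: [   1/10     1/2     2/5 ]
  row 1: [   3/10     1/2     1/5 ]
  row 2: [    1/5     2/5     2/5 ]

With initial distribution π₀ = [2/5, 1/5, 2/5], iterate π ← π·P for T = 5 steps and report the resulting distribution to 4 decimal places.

t=0: π = [0.4000, 0.2000, 0.4000]
t=1: π = [0.1800, 0.4600, 0.3600]
t=2: π = [0.2280, 0.4640, 0.3080]
t=3: π = [0.2236, 0.4692, 0.3072]
t=4: π = [0.2246, 0.4693, 0.3062]
t=5: π = [0.2245, 0.4694, 0.3061]

π = [0.2245, 0.4694, 0.3061]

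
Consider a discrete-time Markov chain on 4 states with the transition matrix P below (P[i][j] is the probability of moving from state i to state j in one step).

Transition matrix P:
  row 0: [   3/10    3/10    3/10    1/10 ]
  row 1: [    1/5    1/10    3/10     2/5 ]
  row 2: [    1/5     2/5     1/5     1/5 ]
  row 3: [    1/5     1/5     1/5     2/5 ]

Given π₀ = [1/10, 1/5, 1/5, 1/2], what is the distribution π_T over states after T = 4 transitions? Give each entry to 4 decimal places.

π = [0.2222, 0.2469, 0.2469, 0.2841]

t=0: π = [0.1000, 0.2000, 0.2000, 0.5000]
t=1: π = [0.2100, 0.2300, 0.2300, 0.3300]
t=2: π = [0.2210, 0.2440, 0.2440, 0.2910]
t=3: π = [0.2221, 0.2465, 0.2465, 0.2849]
t=4: π = [0.2222, 0.2469, 0.2469, 0.2841]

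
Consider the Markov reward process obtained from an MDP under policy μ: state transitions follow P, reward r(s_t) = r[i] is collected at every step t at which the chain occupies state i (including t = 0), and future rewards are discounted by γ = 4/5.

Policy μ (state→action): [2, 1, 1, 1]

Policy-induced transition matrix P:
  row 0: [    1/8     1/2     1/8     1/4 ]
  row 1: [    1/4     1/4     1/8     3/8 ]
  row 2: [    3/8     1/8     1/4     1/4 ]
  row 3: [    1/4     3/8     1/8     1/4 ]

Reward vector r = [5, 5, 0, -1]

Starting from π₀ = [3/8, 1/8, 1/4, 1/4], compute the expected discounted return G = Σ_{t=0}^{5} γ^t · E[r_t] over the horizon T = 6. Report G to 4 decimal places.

t=0: π = [0.3750, 0.1250, 0.2500, 0.2500], E[r] = 2.2500, γ^t·E[r] = 2.250000, running G = 2.250000
t=1: π = [0.2344, 0.3438, 0.1563, 0.2656], E[r] = 2.6250, γ^t·E[r] = 2.100000, running G = 4.350000
t=2: π = [0.2402, 0.3223, 0.1445, 0.2930], E[r] = 2.5195, γ^t·E[r] = 1.612500, running G = 5.962500
t=3: π = [0.2380, 0.3286, 0.1431, 0.2903], E[r] = 2.5430, γ^t·E[r] = 1.302000, running G = 7.264500
t=4: π = [0.2381, 0.3279, 0.1429, 0.2911], E[r] = 2.5391, γ^t·E[r] = 1.040025, running G = 8.304525
t=5: π = [0.2381, 0.3281, 0.1429, 0.2910], E[r] = 2.5398, γ^t·E[r] = 0.832230, running G = 9.136755

G = 9.1368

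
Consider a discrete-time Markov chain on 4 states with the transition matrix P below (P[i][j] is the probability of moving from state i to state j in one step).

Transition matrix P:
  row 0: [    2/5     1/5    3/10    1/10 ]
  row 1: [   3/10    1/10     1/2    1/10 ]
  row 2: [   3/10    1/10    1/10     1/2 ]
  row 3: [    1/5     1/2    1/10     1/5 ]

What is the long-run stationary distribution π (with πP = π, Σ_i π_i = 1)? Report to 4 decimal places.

π = [0.3087, 0.2197, 0.2496, 0.2220]

Balance equations π_j = Σ_i π_i·P[i][j]:
  π_0 = 2/5·π_0 + 3/10·π_1 + 3/10·π_2 + 1/5·π_3
  π_1 = 1/5·π_0 + 1/10·π_1 + 1/10·π_2 + 1/2·π_3
  π_2 = 3/10·π_0 + 1/2·π_1 + 1/10·π_2 + 1/10·π_3
  normalize: π_0 + π_1 + π_2 + π_3 = 1
Solving the linear system gives exactly π = [196/635, 279/1270, 317/1270, 141/635].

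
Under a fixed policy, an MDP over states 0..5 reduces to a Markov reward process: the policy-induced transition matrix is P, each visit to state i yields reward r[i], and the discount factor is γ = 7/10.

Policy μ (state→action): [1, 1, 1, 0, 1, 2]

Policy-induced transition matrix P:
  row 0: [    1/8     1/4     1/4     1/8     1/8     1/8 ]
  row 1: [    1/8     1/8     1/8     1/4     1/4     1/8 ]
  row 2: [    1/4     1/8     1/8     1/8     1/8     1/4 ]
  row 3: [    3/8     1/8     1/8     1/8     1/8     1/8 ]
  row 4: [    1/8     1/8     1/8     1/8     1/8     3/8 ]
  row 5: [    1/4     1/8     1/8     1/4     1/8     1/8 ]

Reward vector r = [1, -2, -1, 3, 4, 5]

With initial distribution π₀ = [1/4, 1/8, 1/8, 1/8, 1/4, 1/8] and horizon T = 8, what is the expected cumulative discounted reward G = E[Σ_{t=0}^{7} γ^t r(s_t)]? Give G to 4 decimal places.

G = 5.6117

t=0: π = [0.2500, 0.1250, 0.1250, 0.1250, 0.2500, 0.1250], E[r] = 1.8750, γ^t·E[r] = 1.875000, running G = 1.875000
t=1: π = [0.1875, 0.1563, 0.1563, 0.1563, 0.1406, 0.2031], E[r] = 1.7656, γ^t·E[r] = 1.235938, running G = 3.110938
t=2: π = [0.2090, 0.1484, 0.1484, 0.1699, 0.1445, 0.1797], E[r] = 1.7500, γ^t·E[r] = 0.857500, running G = 3.968438
t=3: π = [0.2085, 0.1511, 0.1511, 0.1660, 0.1436, 0.1797], E[r] = 1.7258, γ^t·E[r] = 0.591960, running G = 4.560397
t=4: π = [0.2079, 0.1511, 0.1511, 0.1664, 0.1439, 0.1798], E[r] = 1.7282, γ^t·E[r] = 0.414936, running G = 4.975333
t=5: π = [0.2079, 0.1510, 0.1510, 0.1664, 0.1439, 0.1799], E[r] = 1.7289, γ^t·E[r] = 0.290571, running G = 5.265904
t=6: π = [0.2079, 0.1510, 0.1510, 0.1664, 0.1439, 0.1798], E[r] = 1.7287, γ^t·E[r] = 0.203384, running G = 5.469289
t=7: π = [0.2079, 0.1510, 0.1510, 0.1664, 0.1439, 0.1798], E[r] = 1.7287, γ^t·E[r] = 0.142369, running G = 5.611657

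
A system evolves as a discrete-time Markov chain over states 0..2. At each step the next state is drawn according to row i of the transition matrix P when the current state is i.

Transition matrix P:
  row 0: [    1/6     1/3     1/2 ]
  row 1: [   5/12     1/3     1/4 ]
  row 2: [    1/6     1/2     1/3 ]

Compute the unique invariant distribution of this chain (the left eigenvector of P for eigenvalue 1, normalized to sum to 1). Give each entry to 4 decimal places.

Balance equations π_j = Σ_i π_i·P[i][j]:
  π_0 = 1/6·π_0 + 5/12·π_1 + 1/6·π_2
  π_1 = 1/3·π_0 + 1/3·π_1 + 1/2·π_2
  normalize: π_0 + π_1 + π_2 = 1
Solving the linear system gives exactly π = [23/87, 34/87, 10/29].

π = [0.2644, 0.3908, 0.3448]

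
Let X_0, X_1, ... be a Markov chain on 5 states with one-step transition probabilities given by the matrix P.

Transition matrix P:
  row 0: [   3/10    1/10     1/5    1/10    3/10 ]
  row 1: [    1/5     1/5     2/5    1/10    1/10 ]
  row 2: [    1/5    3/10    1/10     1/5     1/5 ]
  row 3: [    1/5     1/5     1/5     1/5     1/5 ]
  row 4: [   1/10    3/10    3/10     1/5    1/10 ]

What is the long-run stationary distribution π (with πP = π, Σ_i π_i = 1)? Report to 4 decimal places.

π = [0.2022, 0.2216, 0.2385, 0.1576, 0.1801]

Balance equations π_j = Σ_i π_i·P[i][j]:
  π_0 = 3/10·π_0 + 1/5·π_1 + 1/5·π_2 + 1/5·π_3 + 1/10·π_4
  π_1 = 1/10·π_0 + 1/5·π_1 + 3/10·π_2 + 1/5·π_3 + 3/10·π_4
  π_2 = 1/5·π_0 + 2/5·π_1 + 1/10·π_2 + 1/5·π_3 + 3/10·π_4
  π_3 = 1/10·π_0 + 1/10·π_1 + 1/5·π_2 + 1/5·π_3 + 1/5·π_4
  normalize: π_0 + π_1 + π_2 + π_3 + π_4 = 1
Solving the linear system gives exactly π = [2208/10919, 2420/10919, 2604/10919, 1721/10919, 1966/10919].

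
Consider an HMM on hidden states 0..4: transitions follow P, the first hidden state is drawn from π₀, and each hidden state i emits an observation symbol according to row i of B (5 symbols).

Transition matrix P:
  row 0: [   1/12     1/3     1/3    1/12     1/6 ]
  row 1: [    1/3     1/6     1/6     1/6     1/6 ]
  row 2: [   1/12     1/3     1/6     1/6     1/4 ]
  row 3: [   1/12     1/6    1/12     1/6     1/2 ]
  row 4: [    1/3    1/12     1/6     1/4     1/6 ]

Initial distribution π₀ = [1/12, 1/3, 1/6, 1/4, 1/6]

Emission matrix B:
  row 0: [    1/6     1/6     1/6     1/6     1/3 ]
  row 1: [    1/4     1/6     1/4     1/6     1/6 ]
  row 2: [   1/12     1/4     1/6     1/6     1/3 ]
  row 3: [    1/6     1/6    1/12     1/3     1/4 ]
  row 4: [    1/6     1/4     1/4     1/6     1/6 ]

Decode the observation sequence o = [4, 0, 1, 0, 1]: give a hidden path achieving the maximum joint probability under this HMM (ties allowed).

t=0: δ = [2.778e-02, 5.556e-02, 5.556e-02, 6.250e-02, 2.778e-02]  (obs o_0=4)
t=1: δ = [3.086e-03, 4.630e-03, 7.716e-04, 1.736e-03, 5.208e-03]  ψ = [1, 2, 0, 3, 3]  (obs o_1=0)
t=2: δ = [2.894e-04, 1.715e-04, 2.572e-04, 2.170e-04, 2.170e-04]  ψ = [4, 0, 0, 4, 3]  (obs o_2=1)
t=3: δ = [1.206e-05, 2.411e-05, 8.038e-06, 9.042e-06, 1.808e-05]  ψ = [4, 0, 0, 4, 3]  (obs o_3=0)
t=4: δ = [1.340e-06, 6.698e-07, 1.005e-06, 7.535e-07, 1.130e-06]  ψ = [1, 0, 0, 4, 3]  (obs o_4=1)
backtrack: best end state = 0; path = [3, 4, 0, 1, 0]

path = [3, 4, 0, 1, 0]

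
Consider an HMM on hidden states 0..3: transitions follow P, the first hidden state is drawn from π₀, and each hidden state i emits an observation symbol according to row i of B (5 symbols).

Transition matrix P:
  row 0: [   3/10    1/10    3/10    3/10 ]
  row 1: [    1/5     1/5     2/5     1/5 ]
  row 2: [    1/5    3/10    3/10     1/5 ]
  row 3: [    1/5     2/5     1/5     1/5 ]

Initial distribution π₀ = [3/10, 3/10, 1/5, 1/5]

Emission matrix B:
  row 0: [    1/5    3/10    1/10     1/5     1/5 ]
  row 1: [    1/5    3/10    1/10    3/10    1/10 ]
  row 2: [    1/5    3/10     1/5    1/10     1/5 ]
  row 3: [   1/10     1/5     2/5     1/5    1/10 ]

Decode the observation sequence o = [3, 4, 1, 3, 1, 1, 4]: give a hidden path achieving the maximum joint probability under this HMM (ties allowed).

path = [1, 2, 2, 1, 2, 1, 2]

t=0: δ = [6.000e-02, 9.000e-02, 2.000e-02, 4.000e-02]  (obs o_0=3)
t=1: δ = [3.600e-03, 1.800e-03, 7.200e-03, 1.800e-03]  ψ = [0, 1, 1, 0]  (obs o_1=4)
t=2: δ = [4.320e-04, 6.480e-04, 6.480e-04, 2.880e-04]  ψ = [2, 2, 2, 2]  (obs o_2=1)
t=3: δ = [2.592e-05, 5.832e-05, 2.592e-05, 2.592e-05]  ψ = [0, 2, 1, 0]  (obs o_3=3)
t=4: δ = [3.499e-06, 3.499e-06, 6.998e-06, 2.333e-06]  ψ = [1, 1, 1, 1]  (obs o_4=1)
t=5: δ = [4.199e-07, 6.299e-07, 6.299e-07, 2.799e-07]  ψ = [2, 2, 2, 2]  (obs o_5=1)
t=6: δ = [2.519e-08, 1.890e-08, 5.039e-08, 1.260e-08]  ψ = [0, 2, 1, 0]  (obs o_6=4)
backtrack: best end state = 2; path = [1, 2, 2, 1, 2, 1, 2]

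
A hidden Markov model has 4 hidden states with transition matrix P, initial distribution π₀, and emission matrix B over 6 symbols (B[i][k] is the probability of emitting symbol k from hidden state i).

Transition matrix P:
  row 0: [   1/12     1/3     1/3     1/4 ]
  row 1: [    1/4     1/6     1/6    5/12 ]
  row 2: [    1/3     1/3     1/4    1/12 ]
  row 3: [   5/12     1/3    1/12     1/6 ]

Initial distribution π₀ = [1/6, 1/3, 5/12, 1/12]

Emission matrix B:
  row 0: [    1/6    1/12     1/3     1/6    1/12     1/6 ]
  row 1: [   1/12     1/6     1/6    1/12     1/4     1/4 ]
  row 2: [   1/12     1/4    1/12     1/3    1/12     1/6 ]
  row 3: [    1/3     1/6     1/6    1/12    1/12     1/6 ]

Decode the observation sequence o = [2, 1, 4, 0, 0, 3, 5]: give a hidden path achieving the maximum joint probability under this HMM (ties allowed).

path = [0, 2, 1, 3, 0, 2, 1]

t=0: δ = [5.556e-02, 5.556e-02, 3.472e-02, 1.389e-02]  (obs o_0=2)
t=1: δ = [1.157e-03, 3.086e-03, 4.630e-03, 3.858e-03]  ψ = [1, 0, 0, 1]  (obs o_1=1)
t=2: δ = [1.340e-04, 3.858e-04, 9.645e-05, 1.072e-04]  ψ = [3, 2, 2, 1]  (obs o_2=4)
t=3: δ = [1.608e-05, 5.358e-06, 5.358e-06, 5.358e-05]  ψ = [1, 1, 1, 1]  (obs o_3=0)
t=4: δ = [3.721e-06, 1.488e-06, 4.465e-07, 2.977e-06]  ψ = [3, 3, 0, 3]  (obs o_4=0)
t=5: δ = [2.067e-07, 1.034e-07, 4.135e-07, 7.752e-08]  ψ = [3, 0, 0, 0]  (obs o_5=3)
t=6: δ = [2.297e-08, 3.445e-08, 1.723e-08, 8.614e-09]  ψ = [2, 2, 2, 0]  (obs o_6=5)
backtrack: best end state = 1; path = [0, 2, 1, 3, 0, 2, 1]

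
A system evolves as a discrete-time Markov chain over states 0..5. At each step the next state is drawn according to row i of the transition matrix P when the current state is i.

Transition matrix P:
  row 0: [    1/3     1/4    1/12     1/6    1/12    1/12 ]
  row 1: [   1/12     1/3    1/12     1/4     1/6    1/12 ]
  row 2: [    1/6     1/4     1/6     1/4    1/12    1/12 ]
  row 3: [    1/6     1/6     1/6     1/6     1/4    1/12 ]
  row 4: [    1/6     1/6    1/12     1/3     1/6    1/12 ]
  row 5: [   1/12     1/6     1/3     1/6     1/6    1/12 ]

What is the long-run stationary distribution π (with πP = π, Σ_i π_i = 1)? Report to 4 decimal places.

π = [0.1686, 0.2303, 0.1340, 0.2237, 0.1601, 0.0833]

Balance equations π_j = Σ_i π_i·P[i][j]:
  π_0 = 1/3·π_0 + 1/12·π_1 + 1/6·π_2 + 1/6·π_3 + 1/6·π_4 + 1/12·π_5
  π_1 = 1/4·π_0 + 1/3·π_1 + 1/4·π_2 + 1/6·π_3 + 1/6·π_4 + 1/6·π_5
  π_2 = 1/12·π_0 + 1/12·π_1 + 1/6·π_2 + 1/6·π_3 + 1/12·π_4 + 1/3·π_5
  π_3 = 1/6·π_0 + 1/4·π_1 + 1/4·π_2 + 1/6·π_3 + 1/3·π_4 + 1/6·π_5
  π_4 = 1/12·π_0 + 1/6·π_1 + 1/12·π_2 + 1/4·π_3 + 1/6·π_4 + 1/6·π_5
  normalize: π_0 + π_1 + π_2 + π_3 + π_4 + π_5 = 1
Solving the linear system gives exactly π = [31697/187956, 43279/187956, 25181/187956, 21023/93978, 5015/31326, 1/12].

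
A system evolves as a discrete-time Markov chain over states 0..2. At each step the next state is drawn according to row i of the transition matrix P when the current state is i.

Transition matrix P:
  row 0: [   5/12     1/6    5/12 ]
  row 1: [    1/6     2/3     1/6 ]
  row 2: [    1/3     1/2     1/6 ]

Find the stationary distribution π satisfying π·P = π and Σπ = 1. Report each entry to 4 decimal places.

Balance equations π_j = Σ_i π_i·P[i][j]:
  π_0 = 5/12·π_0 + 1/6·π_1 + 1/3·π_2
  π_1 = 1/6·π_0 + 2/3·π_1 + 1/2·π_2
  normalize: π_0 + π_1 + π_2 = 1
Solving the linear system gives exactly π = [14/51, 25/51, 4/17].

π = [0.2745, 0.4902, 0.2353]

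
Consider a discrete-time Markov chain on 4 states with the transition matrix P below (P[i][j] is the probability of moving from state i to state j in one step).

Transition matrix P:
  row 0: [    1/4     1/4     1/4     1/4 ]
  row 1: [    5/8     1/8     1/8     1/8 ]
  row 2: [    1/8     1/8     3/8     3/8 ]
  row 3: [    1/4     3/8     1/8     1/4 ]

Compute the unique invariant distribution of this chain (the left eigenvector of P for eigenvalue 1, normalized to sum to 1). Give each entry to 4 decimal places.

π = [0.3074, 0.2257, 0.2179, 0.2490]

Balance equations π_j = Σ_i π_i·P[i][j]:
  π_0 = 1/4·π_0 + 5/8·π_1 + 1/8·π_2 + 1/4·π_3
  π_1 = 1/4·π_0 + 1/8·π_1 + 1/8·π_2 + 3/8·π_3
  π_2 = 1/4·π_0 + 1/8·π_1 + 3/8·π_2 + 1/8·π_3
  normalize: π_0 + π_1 + π_2 + π_3 = 1
Solving the linear system gives exactly π = [79/257, 58/257, 56/257, 64/257].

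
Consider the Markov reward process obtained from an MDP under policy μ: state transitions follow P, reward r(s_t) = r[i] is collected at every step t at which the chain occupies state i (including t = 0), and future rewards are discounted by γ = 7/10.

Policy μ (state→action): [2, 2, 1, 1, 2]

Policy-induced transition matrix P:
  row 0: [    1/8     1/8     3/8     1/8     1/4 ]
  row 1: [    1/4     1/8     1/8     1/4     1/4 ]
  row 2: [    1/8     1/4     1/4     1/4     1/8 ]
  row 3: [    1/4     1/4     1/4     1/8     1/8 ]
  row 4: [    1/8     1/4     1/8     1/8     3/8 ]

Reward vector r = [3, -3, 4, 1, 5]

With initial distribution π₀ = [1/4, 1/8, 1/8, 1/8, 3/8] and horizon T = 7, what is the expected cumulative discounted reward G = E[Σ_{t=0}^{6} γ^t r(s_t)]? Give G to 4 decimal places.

t=0: π = [0.2500, 0.1250, 0.1250, 0.1250, 0.3750], E[r] = 2.8750, γ^t·E[r] = 2.875000, running G = 2.875000
t=1: π = [0.1563, 0.2031, 0.2188, 0.1563, 0.2656], E[r] = 2.2188, γ^t·E[r] = 1.553125, running G = 4.428125
t=2: π = [0.1699, 0.2051, 0.2109, 0.1777, 0.2363], E[r] = 2.0977, γ^t·E[r] = 1.027852, running G = 5.455977
t=3: π = [0.1729, 0.2031, 0.2161, 0.1770, 0.2310], E[r] = 2.1052, γ^t·E[r] = 0.722092, running G = 6.178069
t=4: π = [0.1725, 0.2030, 0.2173, 0.1774, 0.2297], E[r] = 2.1040, γ^t·E[r] = 0.505171, running G = 6.683240
t=5: π = [0.1726, 0.2031, 0.2175, 0.1775, 0.2294], E[r] = 2.1028, γ^t·E[r] = 0.353413, running G = 7.036653
t=6: π = [0.1726, 0.2030, 0.2175, 0.1776, 0.2293], E[r] = 2.1027, γ^t·E[r] = 0.247378, running G = 7.284031

G = 7.2840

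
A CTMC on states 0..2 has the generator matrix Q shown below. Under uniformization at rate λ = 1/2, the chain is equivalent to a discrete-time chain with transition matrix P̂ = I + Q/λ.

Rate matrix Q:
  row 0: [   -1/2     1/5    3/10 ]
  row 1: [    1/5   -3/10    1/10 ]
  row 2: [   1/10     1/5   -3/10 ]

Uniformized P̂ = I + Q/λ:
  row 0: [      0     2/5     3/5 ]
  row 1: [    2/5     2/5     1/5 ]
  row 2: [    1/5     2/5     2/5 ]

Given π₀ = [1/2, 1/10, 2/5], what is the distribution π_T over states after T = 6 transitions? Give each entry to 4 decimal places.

t=0: π = [0.5000, 0.1000, 0.4000]
t=1: π = [0.1200, 0.4000, 0.4800]
t=2: π = [0.2560, 0.4000, 0.3440]
t=3: π = [0.2288, 0.4000, 0.3712]
t=4: π = [0.2342, 0.4000, 0.3658]
t=5: π = [0.2332, 0.4000, 0.3668]
t=6: π = [0.2334, 0.4000, 0.3666]

π = [0.2334, 0.4000, 0.3666]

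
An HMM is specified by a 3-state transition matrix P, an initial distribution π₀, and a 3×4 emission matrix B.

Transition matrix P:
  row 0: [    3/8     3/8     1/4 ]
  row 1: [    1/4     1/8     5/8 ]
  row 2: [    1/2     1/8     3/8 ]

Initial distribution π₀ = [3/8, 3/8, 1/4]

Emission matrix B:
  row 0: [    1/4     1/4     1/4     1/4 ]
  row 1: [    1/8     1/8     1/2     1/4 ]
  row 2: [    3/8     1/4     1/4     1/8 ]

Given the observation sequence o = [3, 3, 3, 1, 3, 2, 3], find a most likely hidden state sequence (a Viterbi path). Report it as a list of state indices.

path = [0, 0, 1, 2, 0, 1, 2]

t=0: δ = [9.375e-02, 9.375e-02, 3.125e-02]  (obs o_0=3)
t=1: δ = [8.789e-03, 8.789e-03, 7.324e-03]  ψ = [0, 0, 1]  (obs o_1=3)
t=2: δ = [9.155e-04, 8.240e-04, 6.866e-04]  ψ = [2, 0, 1]  (obs o_2=3)
t=3: δ = [8.583e-05, 4.292e-05, 1.287e-04]  ψ = [0, 0, 1]  (obs o_3=1)
t=4: δ = [1.609e-05, 8.047e-06, 6.035e-06]  ψ = [2, 0, 2]  (obs o_4=3)
t=5: δ = [1.509e-06, 3.017e-06, 1.257e-06]  ψ = [0, 0, 1]  (obs o_5=2)
t=6: δ = [1.886e-07, 1.414e-07, 2.357e-07]  ψ = [1, 0, 1]  (obs o_6=3)
backtrack: best end state = 2; path = [0, 0, 1, 2, 0, 1, 2]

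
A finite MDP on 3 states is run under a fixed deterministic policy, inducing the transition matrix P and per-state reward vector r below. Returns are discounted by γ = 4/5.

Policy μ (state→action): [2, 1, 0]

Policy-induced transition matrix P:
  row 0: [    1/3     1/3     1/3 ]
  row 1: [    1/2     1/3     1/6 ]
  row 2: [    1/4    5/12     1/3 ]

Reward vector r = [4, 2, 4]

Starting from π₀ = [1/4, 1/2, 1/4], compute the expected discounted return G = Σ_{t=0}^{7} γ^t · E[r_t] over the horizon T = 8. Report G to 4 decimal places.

G = 13.3985

t=0: π = [0.2500, 0.5000, 0.2500], E[r] = 3.0000, γ^t·E[r] = 3.000000, running G = 3.000000
t=1: π = [0.3958, 0.3542, 0.2500], E[r] = 3.2917, γ^t·E[r] = 2.633333, running G = 5.633333
t=2: π = [0.3715, 0.3542, 0.2743], E[r] = 3.2917, γ^t·E[r] = 2.106667, running G = 7.740000
t=3: π = [0.3695, 0.3562, 0.2743], E[r] = 3.2876, γ^t·E[r] = 1.683259, running G = 9.423259
t=4: π = [0.3698, 0.3562, 0.2740], E[r] = 3.2876, γ^t·E[r] = 1.346607, running G = 10.769867
t=5: π = [0.3699, 0.3562, 0.2740], E[r] = 3.2877, γ^t·E[r] = 1.077304, running G = 11.847171
t=6: π = [0.3699, 0.3562, 0.2740], E[r] = 3.2877, γ^t·E[r] = 0.861843, running G = 12.709015
t=7: π = [0.3699, 0.3562, 0.2740], E[r] = 3.2877, γ^t·E[r] = 0.689475, running G = 13.398489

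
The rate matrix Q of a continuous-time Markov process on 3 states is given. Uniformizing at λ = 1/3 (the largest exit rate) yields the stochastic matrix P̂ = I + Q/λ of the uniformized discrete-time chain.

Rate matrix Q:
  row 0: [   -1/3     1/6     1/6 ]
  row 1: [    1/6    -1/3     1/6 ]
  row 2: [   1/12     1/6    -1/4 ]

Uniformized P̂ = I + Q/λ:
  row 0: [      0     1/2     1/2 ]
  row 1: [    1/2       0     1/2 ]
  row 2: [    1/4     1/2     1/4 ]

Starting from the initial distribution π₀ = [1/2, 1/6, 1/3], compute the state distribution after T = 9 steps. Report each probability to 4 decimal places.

π = [0.2663, 0.3337, 0.4000]

t=0: π = [0.5000, 0.1667, 0.3333]
t=1: π = [0.1667, 0.4167, 0.4167]
t=2: π = [0.3125, 0.2917, 0.3958]
t=3: π = [0.2448, 0.3542, 0.4010]
t=4: π = [0.2773, 0.3229, 0.3997]
t=5: π = [0.2614, 0.3385, 0.4001]
t=6: π = [0.2693, 0.3307, 0.4000]
t=7: π = [0.2654, 0.3346, 0.4000]
t=8: π = [0.2673, 0.3327, 0.4000]
t=9: π = [0.2663, 0.3337, 0.4000]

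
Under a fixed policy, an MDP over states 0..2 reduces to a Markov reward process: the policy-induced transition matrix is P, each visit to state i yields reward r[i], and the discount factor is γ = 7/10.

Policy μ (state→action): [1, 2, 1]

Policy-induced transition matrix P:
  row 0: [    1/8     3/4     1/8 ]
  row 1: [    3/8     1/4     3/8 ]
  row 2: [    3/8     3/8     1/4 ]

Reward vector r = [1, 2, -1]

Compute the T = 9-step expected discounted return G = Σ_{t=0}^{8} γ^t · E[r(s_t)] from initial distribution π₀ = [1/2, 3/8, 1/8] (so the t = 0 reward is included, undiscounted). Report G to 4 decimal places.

G = 3.1817

t=0: π = [0.5000, 0.3750, 0.1250], E[r] = 1.1250, γ^t·E[r] = 1.125000, running G = 1.125000
t=1: π = [0.2500, 0.5156, 0.2344], E[r] = 1.0469, γ^t·E[r] = 0.732813, running G = 1.857813
t=2: π = [0.3125, 0.4043, 0.2832], E[r] = 0.8379, γ^t·E[r] = 0.410566, running G = 2.268379
t=3: π = [0.2969, 0.4417, 0.2615], E[r] = 0.9187, γ^t·E[r] = 0.315115, running G = 2.583493
t=4: π = [0.3008, 0.4311, 0.2681], E[r] = 0.8949, γ^t·E[r] = 0.214872, running G = 2.798366
t=5: π = [0.2998, 0.4339, 0.2663], E[r] = 0.9013, γ^t·E[r] = 0.151484, running G = 2.949850
t=6: π = [0.3000, 0.4332, 0.2668], E[r] = 0.8997, γ^t·E[r] = 0.105845, running G = 3.055695
t=7: π = [0.3000, 0.4334, 0.2666], E[r] = 0.9001, γ^t·E[r] = 0.074126, running G = 3.129821
t=8: π = [0.3000, 0.4333, 0.2667], E[r] = 0.9000, γ^t·E[r] = 0.051882, running G = 3.181703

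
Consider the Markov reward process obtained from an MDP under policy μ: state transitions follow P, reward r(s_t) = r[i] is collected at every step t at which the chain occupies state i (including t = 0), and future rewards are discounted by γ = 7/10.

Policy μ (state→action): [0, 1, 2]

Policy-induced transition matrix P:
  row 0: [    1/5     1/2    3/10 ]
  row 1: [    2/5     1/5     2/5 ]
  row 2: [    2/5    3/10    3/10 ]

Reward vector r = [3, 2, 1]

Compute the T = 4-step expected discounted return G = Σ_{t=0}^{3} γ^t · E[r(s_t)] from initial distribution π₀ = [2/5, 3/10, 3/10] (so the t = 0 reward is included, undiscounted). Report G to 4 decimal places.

t=0: π = [0.4000, 0.3000, 0.3000], E[r] = 2.1000, γ^t·E[r] = 2.100000, running G = 2.100000
t=1: π = [0.3200, 0.3500, 0.3300], E[r] = 1.9900, γ^t·E[r] = 1.393000, running G = 3.493000
t=2: π = [0.3360, 0.3290, 0.3350], E[r] = 2.0010, γ^t·E[r] = 0.980490, running G = 4.473490
t=3: π = [0.3328, 0.3343, 0.3329], E[r] = 1.9999, γ^t·E[r] = 0.685966, running G = 5.159456

G = 5.1595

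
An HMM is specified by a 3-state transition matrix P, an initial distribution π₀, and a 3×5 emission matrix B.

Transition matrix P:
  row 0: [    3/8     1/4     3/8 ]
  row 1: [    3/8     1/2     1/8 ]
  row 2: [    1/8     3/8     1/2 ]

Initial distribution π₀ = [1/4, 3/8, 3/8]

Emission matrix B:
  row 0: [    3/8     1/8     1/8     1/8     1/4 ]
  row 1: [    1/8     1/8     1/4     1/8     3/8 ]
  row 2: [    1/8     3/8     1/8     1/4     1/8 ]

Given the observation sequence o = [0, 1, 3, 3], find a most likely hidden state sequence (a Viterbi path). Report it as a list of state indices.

path = [0, 2, 2, 2]

t=0: δ = [9.375e-02, 4.688e-02, 4.688e-02]  (obs o_0=0)
t=1: δ = [4.395e-03, 2.930e-03, 1.318e-02]  ψ = [0, 0, 0]  (obs o_1=1)
t=2: δ = [2.060e-04, 6.180e-04, 1.648e-03]  ψ = [0, 2, 2]  (obs o_2=3)
t=3: δ = [2.897e-05, 7.725e-05, 2.060e-04]  ψ = [1, 2, 2]  (obs o_3=3)
backtrack: best end state = 2; path = [0, 2, 2, 2]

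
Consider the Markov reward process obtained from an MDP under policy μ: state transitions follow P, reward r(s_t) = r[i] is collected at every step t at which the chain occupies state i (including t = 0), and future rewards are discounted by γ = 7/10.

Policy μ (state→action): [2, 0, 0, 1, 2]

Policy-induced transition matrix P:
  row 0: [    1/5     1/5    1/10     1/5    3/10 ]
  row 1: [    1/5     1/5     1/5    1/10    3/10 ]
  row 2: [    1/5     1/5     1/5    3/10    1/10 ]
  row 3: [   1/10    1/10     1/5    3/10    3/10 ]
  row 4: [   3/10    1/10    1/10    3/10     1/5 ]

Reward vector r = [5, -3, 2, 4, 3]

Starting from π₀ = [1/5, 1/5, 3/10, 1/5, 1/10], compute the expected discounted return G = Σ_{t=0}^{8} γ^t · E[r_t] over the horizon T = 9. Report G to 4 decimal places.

t=0: π = [0.2000, 0.2000, 0.3000, 0.2000, 0.1000], E[r] = 2.1000, γ^t·E[r] = 2.100000, running G = 2.100000
t=1: π = [0.1900, 0.1700, 0.1700, 0.2400, 0.2300], E[r] = 2.4300, γ^t·E[r] = 1.701000, running G = 3.801000
t=2: π = [0.1990, 0.1530, 0.1580, 0.2470, 0.2430], E[r] = 2.5690, γ^t·E[r] = 1.258810, running G = 5.059810
t=3: π = [0.1996, 0.1510, 0.1558, 0.2495, 0.2441], E[r] = 2.5869, γ^t·E[r] = 0.887307, running G = 5.947117
t=4: π = [0.1995, 0.1506, 0.1556, 0.2498, 0.2444], E[r] = 2.5893, γ^t·E[r] = 0.621689, running G = 6.568805
t=5: π = [0.1995, 0.1506, 0.1556, 0.2499, 0.2444], E[r] = 2.5898, γ^t·E[r] = 0.435267, running G = 7.004072
t=6: π = [0.1995, 0.1506, 0.1556, 0.2499, 0.2444], E[r] = 2.5898, γ^t·E[r] = 0.304693, running G = 7.308765
t=7: π = [0.1994, 0.1506, 0.1556, 0.2499, 0.2444], E[r] = 2.5899, γ^t·E[r] = 0.213286, running G = 7.522050
t=8: π = [0.1994, 0.1506, 0.1556, 0.2499, 0.2444], E[r] = 2.5899, γ^t·E[r] = 0.149300, running G = 7.671350

G = 7.6714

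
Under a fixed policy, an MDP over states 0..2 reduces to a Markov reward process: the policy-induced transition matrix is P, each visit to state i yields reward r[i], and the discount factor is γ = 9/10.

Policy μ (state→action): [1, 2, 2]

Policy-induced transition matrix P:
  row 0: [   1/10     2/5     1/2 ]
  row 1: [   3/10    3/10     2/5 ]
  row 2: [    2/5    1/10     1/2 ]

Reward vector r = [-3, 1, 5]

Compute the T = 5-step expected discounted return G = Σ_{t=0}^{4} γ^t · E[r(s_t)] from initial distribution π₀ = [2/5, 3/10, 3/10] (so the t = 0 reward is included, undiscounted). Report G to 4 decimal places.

t=0: π = [0.4000, 0.3000, 0.3000], E[r] = 0.6000, γ^t·E[r] = 0.600000, running G = 0.600000
t=1: π = [0.2500, 0.2800, 0.4700], E[r] = 1.8800, γ^t·E[r] = 1.692000, running G = 2.292000
t=2: π = [0.2970, 0.2310, 0.4720], E[r] = 1.7000, γ^t·E[r] = 1.377000, running G = 3.669000
t=3: π = [0.2878, 0.2353, 0.4769], E[r] = 1.7564, γ^t·E[r] = 1.280416, running G = 4.949416
t=4: π = [0.2901, 0.2334, 0.4765], E[r] = 1.7454, γ^t·E[r] = 1.145131, running G = 6.094546

G = 6.0945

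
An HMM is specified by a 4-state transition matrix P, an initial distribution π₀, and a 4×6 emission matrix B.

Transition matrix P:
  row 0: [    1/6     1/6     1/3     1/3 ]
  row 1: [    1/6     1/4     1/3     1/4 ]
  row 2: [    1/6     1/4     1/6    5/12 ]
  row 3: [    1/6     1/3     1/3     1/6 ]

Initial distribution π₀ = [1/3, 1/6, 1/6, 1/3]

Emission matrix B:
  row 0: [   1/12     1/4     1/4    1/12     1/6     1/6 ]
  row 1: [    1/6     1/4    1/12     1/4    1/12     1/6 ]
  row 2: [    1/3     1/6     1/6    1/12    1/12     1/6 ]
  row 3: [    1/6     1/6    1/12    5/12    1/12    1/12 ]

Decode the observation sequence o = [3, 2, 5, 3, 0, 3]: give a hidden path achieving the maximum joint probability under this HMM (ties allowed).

t=0: δ = [2.778e-02, 4.167e-02, 1.389e-02, 1.389e-01]  (obs o_0=3)
t=1: δ = [5.787e-03, 3.858e-03, 7.716e-03, 1.929e-03]  ψ = [3, 3, 3, 3]  (obs o_1=2)
t=2: δ = [2.143e-04, 3.215e-04, 3.215e-04, 2.679e-04]  ψ = [2, 2, 0, 2]  (obs o_2=5)
t=3: δ = [4.465e-06, 2.233e-05, 8.931e-06, 5.582e-05]  ψ = [1, 3, 1, 2]  (obs o_3=3)
t=4: δ = [7.752e-07, 3.101e-06, 6.202e-06, 1.550e-06]  ψ = [3, 3, 3, 3]  (obs o_4=0)
t=5: δ = [8.614e-08, 3.876e-07, 8.614e-08, 1.077e-06]  ψ = [2, 2, 1, 2]  (obs o_5=3)
backtrack: best end state = 3; path = [3, 0, 2, 3, 2, 3]

path = [3, 0, 2, 3, 2, 3]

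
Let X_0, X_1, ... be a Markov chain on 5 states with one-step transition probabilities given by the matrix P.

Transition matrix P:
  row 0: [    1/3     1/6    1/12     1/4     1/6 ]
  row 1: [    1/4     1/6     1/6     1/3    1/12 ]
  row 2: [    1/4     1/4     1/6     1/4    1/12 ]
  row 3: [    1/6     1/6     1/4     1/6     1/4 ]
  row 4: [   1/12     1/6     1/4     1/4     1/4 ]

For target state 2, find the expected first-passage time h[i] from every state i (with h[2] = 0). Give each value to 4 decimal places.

First-step conditioning: h[2] = 0; for i ≠ 2, h[i] = 1 + Σ_k P[i][k]·h[k].
  h[0] = 1 + 1/3·h[0] + 1/6·h[1] + 1/4·h[3] + 1/6·h[4]
  h[1] = 1 + 1/4·h[0] + 1/6·h[1] + 1/3·h[3] + 1/12·h[4]
  h[3] = 1 + 1/6·h[0] + 1/6·h[1] + 1/6·h[3] + 1/4·h[4]
  h[4] = 1 + 1/12·h[0] + 1/6·h[1] + 1/4·h[3] + 1/4·h[4]
Solving the 4×4 linear system over states ≠ 2 gives exactly h = [3432/581, 450/83, 0, 408/83, 2808/581] (h[2] = 0 is the target).

h = [5.9071, 5.4217, 0.0000, 4.9157, 4.8330]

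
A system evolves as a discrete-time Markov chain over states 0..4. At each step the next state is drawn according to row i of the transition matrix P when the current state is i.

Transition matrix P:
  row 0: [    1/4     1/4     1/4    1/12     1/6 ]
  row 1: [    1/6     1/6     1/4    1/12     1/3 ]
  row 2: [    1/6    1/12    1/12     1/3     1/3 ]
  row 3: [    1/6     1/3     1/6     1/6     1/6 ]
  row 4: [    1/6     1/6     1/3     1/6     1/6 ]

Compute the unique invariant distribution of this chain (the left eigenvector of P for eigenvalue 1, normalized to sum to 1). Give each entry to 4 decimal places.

Balance equations π_j = Σ_i π_i·P[i][j]:
  π_0 = 1/4·π_0 + 1/6·π_1 + 1/6·π_2 + 1/6·π_3 + 1/6·π_4
  π_1 = 1/4·π_0 + 1/6·π_1 + 1/12·π_2 + 1/3·π_3 + 1/6·π_4
  π_2 = 1/4·π_0 + 1/4·π_1 + 1/12·π_2 + 1/6·π_3 + 1/3·π_4
  π_3 = 1/12·π_0 + 1/12·π_1 + 1/3·π_2 + 1/6·π_3 + 1/6·π_4
  normalize: π_0 + π_1 + π_2 + π_3 + π_4 = 1
Solving the linear system gives exactly π = [2/11, 590/3069, 1343/6138, 2111/12276, 2887/12276].

π = [0.1818, 0.1922, 0.2188, 0.1720, 0.2352]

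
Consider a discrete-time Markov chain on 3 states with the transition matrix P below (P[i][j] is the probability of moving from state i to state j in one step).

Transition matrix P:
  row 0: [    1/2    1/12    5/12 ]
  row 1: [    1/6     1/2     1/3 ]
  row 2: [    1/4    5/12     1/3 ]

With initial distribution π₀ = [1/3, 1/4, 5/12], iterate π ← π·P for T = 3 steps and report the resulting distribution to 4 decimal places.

t=0: π = [0.3333, 0.2500, 0.4167]
t=1: π = [0.3125, 0.3264, 0.3611]
t=2: π = [0.3009, 0.3397, 0.3594]
t=3: π = [0.2969, 0.3447, 0.3584]

π = [0.2969, 0.3447, 0.3584]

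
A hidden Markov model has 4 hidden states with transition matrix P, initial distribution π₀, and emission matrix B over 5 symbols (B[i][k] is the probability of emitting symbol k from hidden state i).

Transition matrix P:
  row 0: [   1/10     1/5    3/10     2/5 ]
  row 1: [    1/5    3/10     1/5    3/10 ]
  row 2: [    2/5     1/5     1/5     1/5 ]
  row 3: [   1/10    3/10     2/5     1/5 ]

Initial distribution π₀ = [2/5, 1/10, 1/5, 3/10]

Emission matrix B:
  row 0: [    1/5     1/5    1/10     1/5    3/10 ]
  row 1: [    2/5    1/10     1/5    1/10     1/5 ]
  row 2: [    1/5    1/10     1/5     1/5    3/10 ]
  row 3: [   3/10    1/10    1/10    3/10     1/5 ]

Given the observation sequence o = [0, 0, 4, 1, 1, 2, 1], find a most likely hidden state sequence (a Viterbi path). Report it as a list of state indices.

path = [0, 3, 2, 0, 3, 2, 0]

t=0: δ = [8.000e-02, 4.000e-02, 4.000e-02, 9.000e-02]  (obs o_0=0)
t=1: δ = [3.200e-03, 1.080e-02, 7.200e-03, 9.600e-03]  ψ = [2, 3, 3, 0]  (obs o_1=0)
t=2: δ = [8.640e-04, 6.480e-04, 1.152e-03, 6.480e-04]  ψ = [2, 1, 3, 1]  (obs o_2=4)
t=3: δ = [9.216e-05, 2.304e-05, 2.592e-05, 3.456e-05]  ψ = [2, 2, 0, 0]  (obs o_3=1)
t=4: δ = [2.074e-06, 1.843e-06, 2.765e-06, 3.686e-06]  ψ = [2, 0, 0, 0]  (obs o_4=1)
t=5: δ = [1.106e-07, 2.212e-07, 2.949e-07, 8.294e-08]  ψ = [2, 3, 3, 0]  (obs o_5=2)
t=6: δ = [2.359e-08, 6.636e-09, 5.898e-09, 6.636e-09]  ψ = [2, 1, 2, 1]  (obs o_6=1)
backtrack: best end state = 0; path = [0, 3, 2, 0, 3, 2, 0]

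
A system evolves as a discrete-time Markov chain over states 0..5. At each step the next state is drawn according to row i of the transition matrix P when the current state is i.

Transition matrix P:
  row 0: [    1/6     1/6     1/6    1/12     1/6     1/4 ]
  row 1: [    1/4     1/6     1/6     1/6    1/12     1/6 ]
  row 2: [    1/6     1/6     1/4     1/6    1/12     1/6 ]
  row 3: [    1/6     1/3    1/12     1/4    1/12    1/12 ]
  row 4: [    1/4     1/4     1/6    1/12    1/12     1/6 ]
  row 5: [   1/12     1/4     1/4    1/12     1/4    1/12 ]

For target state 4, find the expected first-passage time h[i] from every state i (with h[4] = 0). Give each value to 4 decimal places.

First-step conditioning: h[4] = 0; for i ≠ 4, h[i] = 1 + Σ_k P[i][k]·h[k].
  h[0] = 1 + 1/6·h[0] + 1/6·h[1] + 1/6·h[2] + 1/12·h[3] + 1/4·h[5]
  h[1] = 1 + 1/4·h[0] + 1/6·h[1] + 1/6·h[2] + 1/6·h[3] + 1/6·h[5]
  h[2] = 1 + 1/6·h[0] + 1/6·h[1] + 1/4·h[2] + 1/6·h[3] + 1/6·h[5]
  h[3] = 1 + 1/6·h[0] + 1/3·h[1] + 1/12·h[2] + 1/4·h[3] + 1/12·h[5]
  h[5] = 1 + 1/12·h[0] + 1/4·h[1] + 1/4·h[2] + 1/12·h[3] + 1/12·h[5]
Solving the 5×5 linear system over states ≠ 4 gives exactly h = [2327/318, 3407/424, 1288/159, 20855/2544, 0, 5853/848] (h[4] = 0 is the target).

h = [7.3176, 8.0354, 8.1006, 8.1977, 0.0000, 6.9021]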